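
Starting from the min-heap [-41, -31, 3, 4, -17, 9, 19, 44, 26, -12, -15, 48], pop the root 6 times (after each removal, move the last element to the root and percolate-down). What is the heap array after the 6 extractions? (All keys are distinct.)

extract-min #1 returns -41:
  remove root -41; move last element 48 to root → [48, -31, 3, 4, -17, 9, 19, 44, 26, -12, -15]
  48 vs smaller child -31 at index 1, swap → [-31, 48, 3, 4, -17, 9, 19, 44, 26, -12, -15]
  48 vs smaller child -17 at index 4, swap → [-31, -17, 3, 4, 48, 9, 19, 44, 26, -12, -15]
  48 vs smaller child -15 at index 10, swap → [-31, -17, 3, 4, -15, 9, 19, 44, 26, -12, 48]
extract-min #2 returns -31:
  remove root -31; move last element 48 to root → [48, -17, 3, 4, -15, 9, 19, 44, 26, -12]
  48 vs smaller child -17 at index 1, swap → [-17, 48, 3, 4, -15, 9, 19, 44, 26, -12]
  48 vs smaller child -15 at index 4, swap → [-17, -15, 3, 4, 48, 9, 19, 44, 26, -12]
  48 vs only child -12 at index 9, swap → [-17, -15, 3, 4, -12, 9, 19, 44, 26, 48]
extract-min #3 returns -17:
  remove root -17; move last element 48 to root → [48, -15, 3, 4, -12, 9, 19, 44, 26]
  48 vs smaller child -15 at index 1, swap → [-15, 48, 3, 4, -12, 9, 19, 44, 26]
  48 vs smaller child -12 at index 4, swap → [-15, -12, 3, 4, 48, 9, 19, 44, 26]
extract-min #4 returns -15:
  remove root -15; move last element 26 to root → [26, -12, 3, 4, 48, 9, 19, 44]
  26 vs smaller child -12 at index 1, swap → [-12, 26, 3, 4, 48, 9, 19, 44]
  26 vs smaller child 4 at index 3, swap → [-12, 4, 3, 26, 48, 9, 19, 44]
extract-min #5 returns -12:
  remove root -12; move last element 44 to root → [44, 4, 3, 26, 48, 9, 19]
  44 vs smaller child 3 at index 2, swap → [3, 4, 44, 26, 48, 9, 19]
  44 vs smaller child 9 at index 5, swap → [3, 4, 9, 26, 48, 44, 19]
extract-min #6 returns 3:
  remove root 3; move last element 19 to root → [19, 4, 9, 26, 48, 44]
  19 vs smaller child 4 at index 1, swap → [4, 19, 9, 26, 48, 44]

[4, 19, 9, 26, 48, 44]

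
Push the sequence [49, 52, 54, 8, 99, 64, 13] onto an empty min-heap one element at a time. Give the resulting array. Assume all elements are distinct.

[8, 49, 13, 52, 99, 64, 54]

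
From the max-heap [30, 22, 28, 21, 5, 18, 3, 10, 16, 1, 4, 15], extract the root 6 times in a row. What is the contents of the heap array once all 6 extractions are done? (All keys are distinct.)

[15, 10, 4, 1, 5, 3]

extract-max #1 returns 30:
  remove root 30; move last element 15 to root → [15, 22, 28, 21, 5, 18, 3, 10, 16, 1, 4]
  15 vs larger child 28 at index 2, swap → [28, 22, 15, 21, 5, 18, 3, 10, 16, 1, 4]
  15 vs larger child 18 at index 5, swap → [28, 22, 18, 21, 5, 15, 3, 10, 16, 1, 4]
extract-max #2 returns 28:
  remove root 28; move last element 4 to root → [4, 22, 18, 21, 5, 15, 3, 10, 16, 1]
  4 vs larger child 22 at index 1, swap → [22, 4, 18, 21, 5, 15, 3, 10, 16, 1]
  4 vs larger child 21 at index 3, swap → [22, 21, 18, 4, 5, 15, 3, 10, 16, 1]
  4 vs larger child 16 at index 8, swap → [22, 21, 18, 16, 5, 15, 3, 10, 4, 1]
extract-max #3 returns 22:
  remove root 22; move last element 1 to root → [1, 21, 18, 16, 5, 15, 3, 10, 4]
  1 vs larger child 21 at index 1, swap → [21, 1, 18, 16, 5, 15, 3, 10, 4]
  1 vs larger child 16 at index 3, swap → [21, 16, 18, 1, 5, 15, 3, 10, 4]
  1 vs larger child 10 at index 7, swap → [21, 16, 18, 10, 5, 15, 3, 1, 4]
extract-max #4 returns 21:
  remove root 21; move last element 4 to root → [4, 16, 18, 10, 5, 15, 3, 1]
  4 vs larger child 18 at index 2, swap → [18, 16, 4, 10, 5, 15, 3, 1]
  4 vs larger child 15 at index 5, swap → [18, 16, 15, 10, 5, 4, 3, 1]
extract-max #5 returns 18:
  remove root 18; move last element 1 to root → [1, 16, 15, 10, 5, 4, 3]
  1 vs larger child 16 at index 1, swap → [16, 1, 15, 10, 5, 4, 3]
  1 vs larger child 10 at index 3, swap → [16, 10, 15, 1, 5, 4, 3]
extract-max #6 returns 16:
  remove root 16; move last element 3 to root → [3, 10, 15, 1, 5, 4]
  3 vs larger child 15 at index 2, swap → [15, 10, 3, 1, 5, 4]
  3 vs only child 4 at index 5, swap → [15, 10, 4, 1, 5, 3]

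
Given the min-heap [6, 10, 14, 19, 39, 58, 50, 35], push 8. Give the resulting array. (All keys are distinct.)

append 8 at index 8 → [6, 10, 14, 19, 39, 58, 50, 35, 8]
8 < parent 19 at index 3, swap → [6, 10, 14, 8, 39, 58, 50, 35, 19]
8 < parent 10 at index 1, swap → [6, 8, 14, 10, 39, 58, 50, 35, 19]

[6, 8, 14, 10, 39, 58, 50, 35, 19]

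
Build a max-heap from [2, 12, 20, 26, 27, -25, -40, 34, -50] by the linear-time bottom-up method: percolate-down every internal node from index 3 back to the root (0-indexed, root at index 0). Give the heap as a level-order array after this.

[34, 27, 20, 26, 2, -25, -40, 12, -50]

sift down from index 3:
  26 vs larger child 34 at index 7, swap → [2, 12, 20, 34, 27, -25, -40, 26, -50]
sift down from index 2: already satisfies heap property
sift down from index 1:
  12 vs larger child 34 at index 3, swap → [2, 34, 20, 12, 27, -25, -40, 26, -50]
  12 vs larger child 26 at index 7, swap → [2, 34, 20, 26, 27, -25, -40, 12, -50]
sift down from index 0:
  2 vs larger child 34 at index 1, swap → [34, 2, 20, 26, 27, -25, -40, 12, -50]
  2 vs larger child 27 at index 4, swap → [34, 27, 20, 26, 2, -25, -40, 12, -50]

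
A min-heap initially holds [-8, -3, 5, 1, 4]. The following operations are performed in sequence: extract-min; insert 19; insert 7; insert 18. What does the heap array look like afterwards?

[-3, 1, 5, 4, 19, 7, 18]

extract-min → returns -8:
  remove root -8; move last element 4 to root → [4, -3, 5, 1]
  4 vs smaller child -3 at index 1, swap → [-3, 4, 5, 1]
  4 vs only child 1 at index 3, swap → [-3, 1, 5, 4]
insert 19:
  append 19 at index 4 → [-3, 1, 5, 4, 19] (no swap needed)
insert 7:
  append 7 at index 5 → [-3, 1, 5, 4, 19, 7] (no swap needed)
insert 18:
  append 18 at index 6 → [-3, 1, 5, 4, 19, 7, 18] (no swap needed)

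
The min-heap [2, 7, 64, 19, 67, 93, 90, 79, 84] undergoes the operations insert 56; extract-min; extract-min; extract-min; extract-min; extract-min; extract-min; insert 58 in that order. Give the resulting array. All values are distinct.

[58, 79, 90, 93, 84]

insert 56:
  append 56 at index 9 → [2, 7, 64, 19, 67, 93, 90, 79, 84, 56]
  56 < parent 67 at index 4, swap → [2, 7, 64, 19, 56, 93, 90, 79, 84, 67]
extract-min → returns 2:
  remove root 2; move last element 67 to root → [67, 7, 64, 19, 56, 93, 90, 79, 84]
  67 vs smaller child 7 at index 1, swap → [7, 67, 64, 19, 56, 93, 90, 79, 84]
  67 vs smaller child 19 at index 3, swap → [7, 19, 64, 67, 56, 93, 90, 79, 84]
extract-min → returns 7:
  remove root 7; move last element 84 to root → [84, 19, 64, 67, 56, 93, 90, 79]
  84 vs smaller child 19 at index 1, swap → [19, 84, 64, 67, 56, 93, 90, 79]
  84 vs smaller child 56 at index 4, swap → [19, 56, 64, 67, 84, 93, 90, 79]
extract-min → returns 19:
  remove root 19; move last element 79 to root → [79, 56, 64, 67, 84, 93, 90]
  79 vs smaller child 56 at index 1, swap → [56, 79, 64, 67, 84, 93, 90]
  79 vs smaller child 67 at index 3, swap → [56, 67, 64, 79, 84, 93, 90]
extract-min → returns 56:
  remove root 56; move last element 90 to root → [90, 67, 64, 79, 84, 93]
  90 vs smaller child 64 at index 2, swap → [64, 67, 90, 79, 84, 93]
extract-min → returns 64:
  remove root 64; move last element 93 to root → [93, 67, 90, 79, 84]
  93 vs smaller child 67 at index 1, swap → [67, 93, 90, 79, 84]
  93 vs smaller child 79 at index 3, swap → [67, 79, 90, 93, 84]
extract-min → returns 67:
  remove root 67; move last element 84 to root → [84, 79, 90, 93]
  84 vs smaller child 79 at index 1, swap → [79, 84, 90, 93]
insert 58:
  append 58 at index 4 → [79, 84, 90, 93, 58]
  58 < parent 84 at index 1, swap → [79, 58, 90, 93, 84]
  58 < parent 79 at index 0, swap → [58, 79, 90, 93, 84]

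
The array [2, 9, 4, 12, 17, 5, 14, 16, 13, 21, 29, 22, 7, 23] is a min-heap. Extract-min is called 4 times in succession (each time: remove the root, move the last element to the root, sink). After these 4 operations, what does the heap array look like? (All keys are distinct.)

extract-min #1 returns 2:
  remove root 2; move last element 23 to root → [23, 9, 4, 12, 17, 5, 14, 16, 13, 21, 29, 22, 7]
  23 vs smaller child 4 at index 2, swap → [4, 9, 23, 12, 17, 5, 14, 16, 13, 21, 29, 22, 7]
  23 vs smaller child 5 at index 5, swap → [4, 9, 5, 12, 17, 23, 14, 16, 13, 21, 29, 22, 7]
  23 vs smaller child 7 at index 12, swap → [4, 9, 5, 12, 17, 7, 14, 16, 13, 21, 29, 22, 23]
extract-min #2 returns 4:
  remove root 4; move last element 23 to root → [23, 9, 5, 12, 17, 7, 14, 16, 13, 21, 29, 22]
  23 vs smaller child 5 at index 2, swap → [5, 9, 23, 12, 17, 7, 14, 16, 13, 21, 29, 22]
  23 vs smaller child 7 at index 5, swap → [5, 9, 7, 12, 17, 23, 14, 16, 13, 21, 29, 22]
  23 vs only child 22 at index 11, swap → [5, 9, 7, 12, 17, 22, 14, 16, 13, 21, 29, 23]
extract-min #3 returns 5:
  remove root 5; move last element 23 to root → [23, 9, 7, 12, 17, 22, 14, 16, 13, 21, 29]
  23 vs smaller child 7 at index 2, swap → [7, 9, 23, 12, 17, 22, 14, 16, 13, 21, 29]
  23 vs smaller child 14 at index 6, swap → [7, 9, 14, 12, 17, 22, 23, 16, 13, 21, 29]
extract-min #4 returns 7:
  remove root 7; move last element 29 to root → [29, 9, 14, 12, 17, 22, 23, 16, 13, 21]
  29 vs smaller child 9 at index 1, swap → [9, 29, 14, 12, 17, 22, 23, 16, 13, 21]
  29 vs smaller child 12 at index 3, swap → [9, 12, 14, 29, 17, 22, 23, 16, 13, 21]
  29 vs smaller child 13 at index 8, swap → [9, 12, 14, 13, 17, 22, 23, 16, 29, 21]

[9, 12, 14, 13, 17, 22, 23, 16, 29, 21]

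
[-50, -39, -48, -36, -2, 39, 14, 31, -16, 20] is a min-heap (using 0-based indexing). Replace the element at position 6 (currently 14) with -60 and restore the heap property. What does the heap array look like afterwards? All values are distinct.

[-60, -39, -50, -36, -2, 39, -48, 31, -16, 20]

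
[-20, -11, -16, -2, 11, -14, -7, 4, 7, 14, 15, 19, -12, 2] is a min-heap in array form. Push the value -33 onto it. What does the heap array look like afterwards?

[-33, -11, -20, -2, 11, -14, -16, 4, 7, 14, 15, 19, -12, 2, -7]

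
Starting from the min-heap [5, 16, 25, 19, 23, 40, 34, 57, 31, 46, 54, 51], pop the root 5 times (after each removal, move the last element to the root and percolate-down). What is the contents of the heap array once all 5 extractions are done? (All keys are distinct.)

[31, 46, 34, 51, 57, 40, 54]

extract-min #1 returns 5:
  remove root 5; move last element 51 to root → [51, 16, 25, 19, 23, 40, 34, 57, 31, 46, 54]
  51 vs smaller child 16 at index 1, swap → [16, 51, 25, 19, 23, 40, 34, 57, 31, 46, 54]
  51 vs smaller child 19 at index 3, swap → [16, 19, 25, 51, 23, 40, 34, 57, 31, 46, 54]
  51 vs smaller child 31 at index 8, swap → [16, 19, 25, 31, 23, 40, 34, 57, 51, 46, 54]
extract-min #2 returns 16:
  remove root 16; move last element 54 to root → [54, 19, 25, 31, 23, 40, 34, 57, 51, 46]
  54 vs smaller child 19 at index 1, swap → [19, 54, 25, 31, 23, 40, 34, 57, 51, 46]
  54 vs smaller child 23 at index 4, swap → [19, 23, 25, 31, 54, 40, 34, 57, 51, 46]
  54 vs only child 46 at index 9, swap → [19, 23, 25, 31, 46, 40, 34, 57, 51, 54]
extract-min #3 returns 19:
  remove root 19; move last element 54 to root → [54, 23, 25, 31, 46, 40, 34, 57, 51]
  54 vs smaller child 23 at index 1, swap → [23, 54, 25, 31, 46, 40, 34, 57, 51]
  54 vs smaller child 31 at index 3, swap → [23, 31, 25, 54, 46, 40, 34, 57, 51]
  54 vs smaller child 51 at index 8, swap → [23, 31, 25, 51, 46, 40, 34, 57, 54]
extract-min #4 returns 23:
  remove root 23; move last element 54 to root → [54, 31, 25, 51, 46, 40, 34, 57]
  54 vs smaller child 25 at index 2, swap → [25, 31, 54, 51, 46, 40, 34, 57]
  54 vs smaller child 34 at index 6, swap → [25, 31, 34, 51, 46, 40, 54, 57]
extract-min #5 returns 25:
  remove root 25; move last element 57 to root → [57, 31, 34, 51, 46, 40, 54]
  57 vs smaller child 31 at index 1, swap → [31, 57, 34, 51, 46, 40, 54]
  57 vs smaller child 46 at index 4, swap → [31, 46, 34, 51, 57, 40, 54]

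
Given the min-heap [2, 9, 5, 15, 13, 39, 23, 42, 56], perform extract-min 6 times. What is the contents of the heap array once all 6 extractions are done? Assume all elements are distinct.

[39, 56, 42]

extract-min #1 returns 2:
  remove root 2; move last element 56 to root → [56, 9, 5, 15, 13, 39, 23, 42]
  56 vs smaller child 5 at index 2, swap → [5, 9, 56, 15, 13, 39, 23, 42]
  56 vs smaller child 23 at index 6, swap → [5, 9, 23, 15, 13, 39, 56, 42]
extract-min #2 returns 5:
  remove root 5; move last element 42 to root → [42, 9, 23, 15, 13, 39, 56]
  42 vs smaller child 9 at index 1, swap → [9, 42, 23, 15, 13, 39, 56]
  42 vs smaller child 13 at index 4, swap → [9, 13, 23, 15, 42, 39, 56]
extract-min #3 returns 9:
  remove root 9; move last element 56 to root → [56, 13, 23, 15, 42, 39]
  56 vs smaller child 13 at index 1, swap → [13, 56, 23, 15, 42, 39]
  56 vs smaller child 15 at index 3, swap → [13, 15, 23, 56, 42, 39]
extract-min #4 returns 13:
  remove root 13; move last element 39 to root → [39, 15, 23, 56, 42]
  39 vs smaller child 15 at index 1, swap → [15, 39, 23, 56, 42]
extract-min #5 returns 15:
  remove root 15; move last element 42 to root → [42, 39, 23, 56]
  42 vs smaller child 23 at index 2, swap → [23, 39, 42, 56]
extract-min #6 returns 23:
  remove root 23; move last element 56 to root → [56, 39, 42]
  56 vs smaller child 39 at index 1, swap → [39, 56, 42]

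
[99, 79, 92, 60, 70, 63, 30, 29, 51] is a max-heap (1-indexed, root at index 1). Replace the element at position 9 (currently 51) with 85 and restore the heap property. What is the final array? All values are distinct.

[99, 85, 92, 79, 70, 63, 30, 29, 60]

set index 9 from 51 to 85 → [99, 79, 92, 60, 70, 63, 30, 29, 85]
85 > parent 60 at index 4, swap → [99, 79, 92, 85, 70, 63, 30, 29, 60]
85 > parent 79 at index 2, swap → [99, 85, 92, 79, 70, 63, 30, 29, 60]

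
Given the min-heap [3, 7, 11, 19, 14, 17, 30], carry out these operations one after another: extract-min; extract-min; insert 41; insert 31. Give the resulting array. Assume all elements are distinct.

[11, 14, 17, 19, 30, 41, 31]

extract-min → returns 3:
  remove root 3; move last element 30 to root → [30, 7, 11, 19, 14, 17]
  30 vs smaller child 7 at index 1, swap → [7, 30, 11, 19, 14, 17]
  30 vs smaller child 14 at index 4, swap → [7, 14, 11, 19, 30, 17]
extract-min → returns 7:
  remove root 7; move last element 17 to root → [17, 14, 11, 19, 30]
  17 vs smaller child 11 at index 2, swap → [11, 14, 17, 19, 30]
insert 41:
  append 41 at index 5 → [11, 14, 17, 19, 30, 41] (no swap needed)
insert 31:
  append 31 at index 6 → [11, 14, 17, 19, 30, 41, 31] (no swap needed)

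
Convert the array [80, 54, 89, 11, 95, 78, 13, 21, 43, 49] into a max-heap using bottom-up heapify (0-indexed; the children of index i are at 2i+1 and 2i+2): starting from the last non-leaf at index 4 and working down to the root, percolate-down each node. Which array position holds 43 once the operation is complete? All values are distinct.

3

sift down from index 4: already satisfies heap property
sift down from index 3:
  11 vs larger child 43 at index 8, swap → [80, 54, 89, 43, 95, 78, 13, 21, 11, 49]
sift down from index 2: already satisfies heap property
sift down from index 1:
  54 vs larger child 95 at index 4, swap → [80, 95, 89, 43, 54, 78, 13, 21, 11, 49]
sift down from index 0:
  80 vs larger child 95 at index 1, swap → [95, 80, 89, 43, 54, 78, 13, 21, 11, 49]
resulting array: [95, 80, 89, 43, 54, 78, 13, 21, 11, 49]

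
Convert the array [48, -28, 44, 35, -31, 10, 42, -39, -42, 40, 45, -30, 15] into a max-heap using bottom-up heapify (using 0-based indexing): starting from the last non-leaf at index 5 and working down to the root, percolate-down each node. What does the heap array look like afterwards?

[48, 45, 44, 35, 40, 15, 42, -39, -42, -28, -31, -30, 10]

sift down from index 5:
  10 vs larger child 15 at index 12, swap → [48, -28, 44, 35, -31, 15, 42, -39, -42, 40, 45, -30, 10]
sift down from index 4:
  -31 vs larger child 45 at index 10, swap → [48, -28, 44, 35, 45, 15, 42, -39, -42, 40, -31, -30, 10]
sift down from index 3: already satisfies heap property
sift down from index 2: already satisfies heap property
sift down from index 1:
  -28 vs larger child 45 at index 4, swap → [48, 45, 44, 35, -28, 15, 42, -39, -42, 40, -31, -30, 10]
  -28 vs larger child 40 at index 9, swap → [48, 45, 44, 35, 40, 15, 42, -39, -42, -28, -31, -30, 10]
sift down from index 0: already satisfies heap property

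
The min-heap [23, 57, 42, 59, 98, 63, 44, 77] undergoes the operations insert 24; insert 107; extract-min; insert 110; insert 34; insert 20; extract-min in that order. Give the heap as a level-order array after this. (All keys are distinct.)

[24, 34, 42, 59, 57, 63, 44, 77, 107, 110, 98]

insert 24:
  append 24 at index 8 → [23, 57, 42, 59, 98, 63, 44, 77, 24]
  24 < parent 59 at index 3, swap → [23, 57, 42, 24, 98, 63, 44, 77, 59]
  24 < parent 57 at index 1, swap → [23, 24, 42, 57, 98, 63, 44, 77, 59]
insert 107:
  append 107 at index 9 → [23, 24, 42, 57, 98, 63, 44, 77, 59, 107] (no swap needed)
extract-min → returns 23:
  remove root 23; move last element 107 to root → [107, 24, 42, 57, 98, 63, 44, 77, 59]
  107 vs smaller child 24 at index 1, swap → [24, 107, 42, 57, 98, 63, 44, 77, 59]
  107 vs smaller child 57 at index 3, swap → [24, 57, 42, 107, 98, 63, 44, 77, 59]
  107 vs smaller child 59 at index 8, swap → [24, 57, 42, 59, 98, 63, 44, 77, 107]
insert 110:
  append 110 at index 9 → [24, 57, 42, 59, 98, 63, 44, 77, 107, 110] (no swap needed)
insert 34:
  append 34 at index 10 → [24, 57, 42, 59, 98, 63, 44, 77, 107, 110, 34]
  34 < parent 98 at index 4, swap → [24, 57, 42, 59, 34, 63, 44, 77, 107, 110, 98]
  34 < parent 57 at index 1, swap → [24, 34, 42, 59, 57, 63, 44, 77, 107, 110, 98]
insert 20:
  append 20 at index 11 → [24, 34, 42, 59, 57, 63, 44, 77, 107, 110, 98, 20]
  20 < parent 63 at index 5, swap → [24, 34, 42, 59, 57, 20, 44, 77, 107, 110, 98, 63]
  20 < parent 42 at index 2, swap → [24, 34, 20, 59, 57, 42, 44, 77, 107, 110, 98, 63]
  20 < parent 24 at index 0, swap → [20, 34, 24, 59, 57, 42, 44, 77, 107, 110, 98, 63]
extract-min → returns 20:
  remove root 20; move last element 63 to root → [63, 34, 24, 59, 57, 42, 44, 77, 107, 110, 98]
  63 vs smaller child 24 at index 2, swap → [24, 34, 63, 59, 57, 42, 44, 77, 107, 110, 98]
  63 vs smaller child 42 at index 5, swap → [24, 34, 42, 59, 57, 63, 44, 77, 107, 110, 98]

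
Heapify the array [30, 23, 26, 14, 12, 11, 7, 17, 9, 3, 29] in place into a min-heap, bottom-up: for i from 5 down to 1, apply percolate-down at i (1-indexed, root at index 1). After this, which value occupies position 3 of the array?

7

sift down from index 5:
  12 vs smaller child 3 at index 10, swap → [30, 23, 26, 14, 3, 11, 7, 17, 9, 12, 29]
sift down from index 4:
  14 vs smaller child 9 at index 9, swap → [30, 23, 26, 9, 3, 11, 7, 17, 14, 12, 29]
sift down from index 3:
  26 vs smaller child 7 at index 7, swap → [30, 23, 7, 9, 3, 11, 26, 17, 14, 12, 29]
sift down from index 2:
  23 vs smaller child 3 at index 5, swap → [30, 3, 7, 9, 23, 11, 26, 17, 14, 12, 29]
  23 vs smaller child 12 at index 10, swap → [30, 3, 7, 9, 12, 11, 26, 17, 14, 23, 29]
sift down from index 1:
  30 vs smaller child 3 at index 2, swap → [3, 30, 7, 9, 12, 11, 26, 17, 14, 23, 29]
  30 vs smaller child 9 at index 4, swap → [3, 9, 7, 30, 12, 11, 26, 17, 14, 23, 29]
  30 vs smaller child 14 at index 9, swap → [3, 9, 7, 14, 12, 11, 26, 17, 30, 23, 29]
resulting array: [3, 9, 7, 14, 12, 11, 26, 17, 30, 23, 29]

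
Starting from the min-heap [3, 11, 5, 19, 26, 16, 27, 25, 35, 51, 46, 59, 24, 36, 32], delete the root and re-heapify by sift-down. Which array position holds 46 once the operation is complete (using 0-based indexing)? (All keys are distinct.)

10

remove root 3; move last element 32 to root → [32, 11, 5, 19, 26, 16, 27, 25, 35, 51, 46, 59, 24, 36]
32 vs smaller child 5 at index 2, swap → [5, 11, 32, 19, 26, 16, 27, 25, 35, 51, 46, 59, 24, 36]
32 vs smaller child 16 at index 5, swap → [5, 11, 16, 19, 26, 32, 27, 25, 35, 51, 46, 59, 24, 36]
32 vs smaller child 24 at index 12, swap → [5, 11, 16, 19, 26, 24, 27, 25, 35, 51, 46, 59, 32, 36]
resulting array: [5, 11, 16, 19, 26, 24, 27, 25, 35, 51, 46, 59, 32, 36]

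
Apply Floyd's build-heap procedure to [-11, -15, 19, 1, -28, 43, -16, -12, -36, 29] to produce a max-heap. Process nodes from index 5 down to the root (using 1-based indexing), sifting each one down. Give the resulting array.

[43, 29, 19, 1, -15, -11, -16, -12, -36, -28]

sift down from index 5:
  -28 vs only child 29 at index 10, swap → [-11, -15, 19, 1, 29, 43, -16, -12, -36, -28]
sift down from index 4: already satisfies heap property
sift down from index 3:
  19 vs larger child 43 at index 6, swap → [-11, -15, 43, 1, 29, 19, -16, -12, -36, -28]
sift down from index 2:
  -15 vs larger child 29 at index 5, swap → [-11, 29, 43, 1, -15, 19, -16, -12, -36, -28]
sift down from index 1:
  -11 vs larger child 43 at index 3, swap → [43, 29, -11, 1, -15, 19, -16, -12, -36, -28]
  -11 vs larger child 19 at index 6, swap → [43, 29, 19, 1, -15, -11, -16, -12, -36, -28]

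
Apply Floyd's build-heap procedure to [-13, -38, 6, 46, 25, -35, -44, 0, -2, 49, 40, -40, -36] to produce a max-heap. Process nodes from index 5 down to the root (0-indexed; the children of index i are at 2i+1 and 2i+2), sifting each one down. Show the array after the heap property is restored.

sift down from index 5: already satisfies heap property
sift down from index 4:
  25 vs larger child 49 at index 9, swap → [-13, -38, 6, 46, 49, -35, -44, 0, -2, 25, 40, -40, -36]
sift down from index 3: already satisfies heap property
sift down from index 2: already satisfies heap property
sift down from index 1:
  -38 vs larger child 49 at index 4, swap → [-13, 49, 6, 46, -38, -35, -44, 0, -2, 25, 40, -40, -36]
  -38 vs larger child 40 at index 10, swap → [-13, 49, 6, 46, 40, -35, -44, 0, -2, 25, -38, -40, -36]
sift down from index 0:
  -13 vs larger child 49 at index 1, swap → [49, -13, 6, 46, 40, -35, -44, 0, -2, 25, -38, -40, -36]
  -13 vs larger child 46 at index 3, swap → [49, 46, 6, -13, 40, -35, -44, 0, -2, 25, -38, -40, -36]
  -13 vs larger child 0 at index 7, swap → [49, 46, 6, 0, 40, -35, -44, -13, -2, 25, -38, -40, -36]

[49, 46, 6, 0, 40, -35, -44, -13, -2, 25, -38, -40, -36]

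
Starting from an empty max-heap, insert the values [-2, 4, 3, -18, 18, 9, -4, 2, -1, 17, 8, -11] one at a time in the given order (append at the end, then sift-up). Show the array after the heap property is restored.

[18, 17, 9, 2, 8, 3, -4, -18, -1, -2, 4, -11]

Insert -2:
  append -2 at index 0 → [-2] (no swap needed)
Insert 4:
  append 4 at index 1 → [-2, 4]
  4 > parent -2 at index 0, swap → [4, -2]
Insert 3:
  append 3 at index 2 → [4, -2, 3] (no swap needed)
Insert -18:
  append -18 at index 3 → [4, -2, 3, -18] (no swap needed)
Insert 18:
  append 18 at index 4 → [4, -2, 3, -18, 18]
  18 > parent -2 at index 1, swap → [4, 18, 3, -18, -2]
  18 > parent 4 at index 0, swap → [18, 4, 3, -18, -2]
Insert 9:
  append 9 at index 5 → [18, 4, 3, -18, -2, 9]
  9 > parent 3 at index 2, swap → [18, 4, 9, -18, -2, 3]
Insert -4:
  append -4 at index 6 → [18, 4, 9, -18, -2, 3, -4] (no swap needed)
Insert 2:
  append 2 at index 7 → [18, 4, 9, -18, -2, 3, -4, 2]
  2 > parent -18 at index 3, swap → [18, 4, 9, 2, -2, 3, -4, -18]
Insert -1:
  append -1 at index 8 → [18, 4, 9, 2, -2, 3, -4, -18, -1] (no swap needed)
Insert 17:
  append 17 at index 9 → [18, 4, 9, 2, -2, 3, -4, -18, -1, 17]
  17 > parent -2 at index 4, swap → [18, 4, 9, 2, 17, 3, -4, -18, -1, -2]
  17 > parent 4 at index 1, swap → [18, 17, 9, 2, 4, 3, -4, -18, -1, -2]
Insert 8:
  append 8 at index 10 → [18, 17, 9, 2, 4, 3, -4, -18, -1, -2, 8]
  8 > parent 4 at index 4, swap → [18, 17, 9, 2, 8, 3, -4, -18, -1, -2, 4]
Insert -11:
  append -11 at index 11 → [18, 17, 9, 2, 8, 3, -4, -18, -1, -2, 4, -11] (no swap needed)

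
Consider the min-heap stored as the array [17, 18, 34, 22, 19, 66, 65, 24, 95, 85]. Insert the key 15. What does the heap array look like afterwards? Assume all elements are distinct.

[15, 17, 34, 22, 18, 66, 65, 24, 95, 85, 19]

append 15 at index 10 → [17, 18, 34, 22, 19, 66, 65, 24, 95, 85, 15]
15 < parent 19 at index 4, swap → [17, 18, 34, 22, 15, 66, 65, 24, 95, 85, 19]
15 < parent 18 at index 1, swap → [17, 15, 34, 22, 18, 66, 65, 24, 95, 85, 19]
15 < parent 17 at index 0, swap → [15, 17, 34, 22, 18, 66, 65, 24, 95, 85, 19]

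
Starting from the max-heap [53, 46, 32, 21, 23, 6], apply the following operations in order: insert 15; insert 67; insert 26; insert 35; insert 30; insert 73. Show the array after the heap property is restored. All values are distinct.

[73, 53, 67, 46, 35, 32, 15, 21, 26, 23, 30, 6]

insert 15:
  append 15 at index 6 → [53, 46, 32, 21, 23, 6, 15] (no swap needed)
insert 67:
  append 67 at index 7 → [53, 46, 32, 21, 23, 6, 15, 67]
  67 > parent 21 at index 3, swap → [53, 46, 32, 67, 23, 6, 15, 21]
  67 > parent 46 at index 1, swap → [53, 67, 32, 46, 23, 6, 15, 21]
  67 > parent 53 at index 0, swap → [67, 53, 32, 46, 23, 6, 15, 21]
insert 26:
  append 26 at index 8 → [67, 53, 32, 46, 23, 6, 15, 21, 26] (no swap needed)
insert 35:
  append 35 at index 9 → [67, 53, 32, 46, 23, 6, 15, 21, 26, 35]
  35 > parent 23 at index 4, swap → [67, 53, 32, 46, 35, 6, 15, 21, 26, 23]
insert 30:
  append 30 at index 10 → [67, 53, 32, 46, 35, 6, 15, 21, 26, 23, 30] (no swap needed)
insert 73:
  append 73 at index 11 → [67, 53, 32, 46, 35, 6, 15, 21, 26, 23, 30, 73]
  73 > parent 6 at index 5, swap → [67, 53, 32, 46, 35, 73, 15, 21, 26, 23, 30, 6]
  73 > parent 32 at index 2, swap → [67, 53, 73, 46, 35, 32, 15, 21, 26, 23, 30, 6]
  73 > parent 67 at index 0, swap → [73, 53, 67, 46, 35, 32, 15, 21, 26, 23, 30, 6]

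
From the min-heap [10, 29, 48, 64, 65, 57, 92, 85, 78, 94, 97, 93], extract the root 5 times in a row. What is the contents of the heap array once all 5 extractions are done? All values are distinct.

[65, 78, 92, 85, 93, 97, 94]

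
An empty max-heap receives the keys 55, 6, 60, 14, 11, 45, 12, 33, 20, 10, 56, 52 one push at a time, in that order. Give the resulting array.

[60, 56, 55, 20, 33, 52, 12, 6, 14, 10, 11, 45]

Insert 55:
  append 55 at index 0 → [55] (no swap needed)
Insert 6:
  append 6 at index 1 → [55, 6] (no swap needed)
Insert 60:
  append 60 at index 2 → [55, 6, 60]
  60 > parent 55 at index 0, swap → [60, 6, 55]
Insert 14:
  append 14 at index 3 → [60, 6, 55, 14]
  14 > parent 6 at index 1, swap → [60, 14, 55, 6]
Insert 11:
  append 11 at index 4 → [60, 14, 55, 6, 11] (no swap needed)
Insert 45:
  append 45 at index 5 → [60, 14, 55, 6, 11, 45] (no swap needed)
Insert 12:
  append 12 at index 6 → [60, 14, 55, 6, 11, 45, 12] (no swap needed)
Insert 33:
  append 33 at index 7 → [60, 14, 55, 6, 11, 45, 12, 33]
  33 > parent 6 at index 3, swap → [60, 14, 55, 33, 11, 45, 12, 6]
  33 > parent 14 at index 1, swap → [60, 33, 55, 14, 11, 45, 12, 6]
Insert 20:
  append 20 at index 8 → [60, 33, 55, 14, 11, 45, 12, 6, 20]
  20 > parent 14 at index 3, swap → [60, 33, 55, 20, 11, 45, 12, 6, 14]
Insert 10:
  append 10 at index 9 → [60, 33, 55, 20, 11, 45, 12, 6, 14, 10] (no swap needed)
Insert 56:
  append 56 at index 10 → [60, 33, 55, 20, 11, 45, 12, 6, 14, 10, 56]
  56 > parent 11 at index 4, swap → [60, 33, 55, 20, 56, 45, 12, 6, 14, 10, 11]
  56 > parent 33 at index 1, swap → [60, 56, 55, 20, 33, 45, 12, 6, 14, 10, 11]
Insert 52:
  append 52 at index 11 → [60, 56, 55, 20, 33, 45, 12, 6, 14, 10, 11, 52]
  52 > parent 45 at index 5, swap → [60, 56, 55, 20, 33, 52, 12, 6, 14, 10, 11, 45]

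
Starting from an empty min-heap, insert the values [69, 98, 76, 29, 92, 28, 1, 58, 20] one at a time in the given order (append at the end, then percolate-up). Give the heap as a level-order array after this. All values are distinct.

[1, 20, 28, 58, 92, 76, 29, 98, 69]

Insert 69:
  append 69 at index 0 → [69] (no swap needed)
Insert 98:
  append 98 at index 1 → [69, 98] (no swap needed)
Insert 76:
  append 76 at index 2 → [69, 98, 76] (no swap needed)
Insert 29:
  append 29 at index 3 → [69, 98, 76, 29]
  29 < parent 98 at index 1, swap → [69, 29, 76, 98]
  29 < parent 69 at index 0, swap → [29, 69, 76, 98]
Insert 92:
  append 92 at index 4 → [29, 69, 76, 98, 92] (no swap needed)
Insert 28:
  append 28 at index 5 → [29, 69, 76, 98, 92, 28]
  28 < parent 76 at index 2, swap → [29, 69, 28, 98, 92, 76]
  28 < parent 29 at index 0, swap → [28, 69, 29, 98, 92, 76]
Insert 1:
  append 1 at index 6 → [28, 69, 29, 98, 92, 76, 1]
  1 < parent 29 at index 2, swap → [28, 69, 1, 98, 92, 76, 29]
  1 < parent 28 at index 0, swap → [1, 69, 28, 98, 92, 76, 29]
Insert 58:
  append 58 at index 7 → [1, 69, 28, 98, 92, 76, 29, 58]
  58 < parent 98 at index 3, swap → [1, 69, 28, 58, 92, 76, 29, 98]
  58 < parent 69 at index 1, swap → [1, 58, 28, 69, 92, 76, 29, 98]
Insert 20:
  append 20 at index 8 → [1, 58, 28, 69, 92, 76, 29, 98, 20]
  20 < parent 69 at index 3, swap → [1, 58, 28, 20, 92, 76, 29, 98, 69]
  20 < parent 58 at index 1, swap → [1, 20, 28, 58, 92, 76, 29, 98, 69]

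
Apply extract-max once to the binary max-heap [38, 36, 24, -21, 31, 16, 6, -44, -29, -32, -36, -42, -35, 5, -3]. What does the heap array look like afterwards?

[36, 31, 24, -21, -3, 16, 6, -44, -29, -32, -36, -42, -35, 5]

remove root 38; move last element -3 to root → [-3, 36, 24, -21, 31, 16, 6, -44, -29, -32, -36, -42, -35, 5]
-3 vs larger child 36 at index 1, swap → [36, -3, 24, -21, 31, 16, 6, -44, -29, -32, -36, -42, -35, 5]
-3 vs larger child 31 at index 4, swap → [36, 31, 24, -21, -3, 16, 6, -44, -29, -32, -36, -42, -35, 5]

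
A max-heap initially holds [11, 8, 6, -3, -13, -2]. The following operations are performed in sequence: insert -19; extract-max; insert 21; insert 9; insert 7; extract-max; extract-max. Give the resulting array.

insert -19:
  append -19 at index 6 → [11, 8, 6, -3, -13, -2, -19] (no swap needed)
extract-max → returns 11:
  remove root 11; move last element -19 to root → [-19, 8, 6, -3, -13, -2]
  -19 vs larger child 8 at index 1, swap → [8, -19, 6, -3, -13, -2]
  -19 vs larger child -3 at index 3, swap → [8, -3, 6, -19, -13, -2]
insert 21:
  append 21 at index 6 → [8, -3, 6, -19, -13, -2, 21]
  21 > parent 6 at index 2, swap → [8, -3, 21, -19, -13, -2, 6]
  21 > parent 8 at index 0, swap → [21, -3, 8, -19, -13, -2, 6]
insert 9:
  append 9 at index 7 → [21, -3, 8, -19, -13, -2, 6, 9]
  9 > parent -19 at index 3, swap → [21, -3, 8, 9, -13, -2, 6, -19]
  9 > parent -3 at index 1, swap → [21, 9, 8, -3, -13, -2, 6, -19]
insert 7:
  append 7 at index 8 → [21, 9, 8, -3, -13, -2, 6, -19, 7]
  7 > parent -3 at index 3, swap → [21, 9, 8, 7, -13, -2, 6, -19, -3]
extract-max → returns 21:
  remove root 21; move last element -3 to root → [-3, 9, 8, 7, -13, -2, 6, -19]
  -3 vs larger child 9 at index 1, swap → [9, -3, 8, 7, -13, -2, 6, -19]
  -3 vs larger child 7 at index 3, swap → [9, 7, 8, -3, -13, -2, 6, -19]
extract-max → returns 9:
  remove root 9; move last element -19 to root → [-19, 7, 8, -3, -13, -2, 6]
  -19 vs larger child 8 at index 2, swap → [8, 7, -19, -3, -13, -2, 6]
  -19 vs larger child 6 at index 6, swap → [8, 7, 6, -3, -13, -2, -19]

[8, 7, 6, -3, -13, -2, -19]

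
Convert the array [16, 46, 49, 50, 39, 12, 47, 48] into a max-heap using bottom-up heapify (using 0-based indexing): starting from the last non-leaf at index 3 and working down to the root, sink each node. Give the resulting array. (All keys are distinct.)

[50, 48, 49, 46, 39, 12, 47, 16]

sift down from index 3: already satisfies heap property
sift down from index 2: already satisfies heap property
sift down from index 1:
  46 vs larger child 50 at index 3, swap → [16, 50, 49, 46, 39, 12, 47, 48]
  46 vs only child 48 at index 7, swap → [16, 50, 49, 48, 39, 12, 47, 46]
sift down from index 0:
  16 vs larger child 50 at index 1, swap → [50, 16, 49, 48, 39, 12, 47, 46]
  16 vs larger child 48 at index 3, swap → [50, 48, 49, 16, 39, 12, 47, 46]
  16 vs only child 46 at index 7, swap → [50, 48, 49, 46, 39, 12, 47, 16]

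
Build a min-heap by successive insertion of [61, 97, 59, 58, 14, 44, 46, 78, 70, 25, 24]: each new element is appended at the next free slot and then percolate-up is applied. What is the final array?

Insert 61:
  append 61 at index 0 → [61] (no swap needed)
Insert 97:
  append 97 at index 1 → [61, 97] (no swap needed)
Insert 59:
  append 59 at index 2 → [61, 97, 59]
  59 < parent 61 at index 0, swap → [59, 97, 61]
Insert 58:
  append 58 at index 3 → [59, 97, 61, 58]
  58 < parent 97 at index 1, swap → [59, 58, 61, 97]
  58 < parent 59 at index 0, swap → [58, 59, 61, 97]
Insert 14:
  append 14 at index 4 → [58, 59, 61, 97, 14]
  14 < parent 59 at index 1, swap → [58, 14, 61, 97, 59]
  14 < parent 58 at index 0, swap → [14, 58, 61, 97, 59]
Insert 44:
  append 44 at index 5 → [14, 58, 61, 97, 59, 44]
  44 < parent 61 at index 2, swap → [14, 58, 44, 97, 59, 61]
Insert 46:
  append 46 at index 6 → [14, 58, 44, 97, 59, 61, 46] (no swap needed)
Insert 78:
  append 78 at index 7 → [14, 58, 44, 97, 59, 61, 46, 78]
  78 < parent 97 at index 3, swap → [14, 58, 44, 78, 59, 61, 46, 97]
Insert 70:
  append 70 at index 8 → [14, 58, 44, 78, 59, 61, 46, 97, 70]
  70 < parent 78 at index 3, swap → [14, 58, 44, 70, 59, 61, 46, 97, 78]
Insert 25:
  append 25 at index 9 → [14, 58, 44, 70, 59, 61, 46, 97, 78, 25]
  25 < parent 59 at index 4, swap → [14, 58, 44, 70, 25, 61, 46, 97, 78, 59]
  25 < parent 58 at index 1, swap → [14, 25, 44, 70, 58, 61, 46, 97, 78, 59]
Insert 24:
  append 24 at index 10 → [14, 25, 44, 70, 58, 61, 46, 97, 78, 59, 24]
  24 < parent 58 at index 4, swap → [14, 25, 44, 70, 24, 61, 46, 97, 78, 59, 58]
  24 < parent 25 at index 1, swap → [14, 24, 44, 70, 25, 61, 46, 97, 78, 59, 58]

[14, 24, 44, 70, 25, 61, 46, 97, 78, 59, 58]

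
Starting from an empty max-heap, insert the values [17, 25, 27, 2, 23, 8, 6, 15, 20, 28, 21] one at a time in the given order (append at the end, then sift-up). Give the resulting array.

Insert 17:
  append 17 at index 0 → [17] (no swap needed)
Insert 25:
  append 25 at index 1 → [17, 25]
  25 > parent 17 at index 0, swap → [25, 17]
Insert 27:
  append 27 at index 2 → [25, 17, 27]
  27 > parent 25 at index 0, swap → [27, 17, 25]
Insert 2:
  append 2 at index 3 → [27, 17, 25, 2] (no swap needed)
Insert 23:
  append 23 at index 4 → [27, 17, 25, 2, 23]
  23 > parent 17 at index 1, swap → [27, 23, 25, 2, 17]
Insert 8:
  append 8 at index 5 → [27, 23, 25, 2, 17, 8] (no swap needed)
Insert 6:
  append 6 at index 6 → [27, 23, 25, 2, 17, 8, 6] (no swap needed)
Insert 15:
  append 15 at index 7 → [27, 23, 25, 2, 17, 8, 6, 15]
  15 > parent 2 at index 3, swap → [27, 23, 25, 15, 17, 8, 6, 2]
Insert 20:
  append 20 at index 8 → [27, 23, 25, 15, 17, 8, 6, 2, 20]
  20 > parent 15 at index 3, swap → [27, 23, 25, 20, 17, 8, 6, 2, 15]
Insert 28:
  append 28 at index 9 → [27, 23, 25, 20, 17, 8, 6, 2, 15, 28]
  28 > parent 17 at index 4, swap → [27, 23, 25, 20, 28, 8, 6, 2, 15, 17]
  28 > parent 23 at index 1, swap → [27, 28, 25, 20, 23, 8, 6, 2, 15, 17]
  28 > parent 27 at index 0, swap → [28, 27, 25, 20, 23, 8, 6, 2, 15, 17]
Insert 21:
  append 21 at index 10 → [28, 27, 25, 20, 23, 8, 6, 2, 15, 17, 21] (no swap needed)

[28, 27, 25, 20, 23, 8, 6, 2, 15, 17, 21]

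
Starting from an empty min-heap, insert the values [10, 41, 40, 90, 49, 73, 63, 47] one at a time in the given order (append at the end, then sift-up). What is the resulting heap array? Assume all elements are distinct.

[10, 41, 40, 47, 49, 73, 63, 90]

Insert 10:
  append 10 at index 0 → [10] (no swap needed)
Insert 41:
  append 41 at index 1 → [10, 41] (no swap needed)
Insert 40:
  append 40 at index 2 → [10, 41, 40] (no swap needed)
Insert 90:
  append 90 at index 3 → [10, 41, 40, 90] (no swap needed)
Insert 49:
  append 49 at index 4 → [10, 41, 40, 90, 49] (no swap needed)
Insert 73:
  append 73 at index 5 → [10, 41, 40, 90, 49, 73] (no swap needed)
Insert 63:
  append 63 at index 6 → [10, 41, 40, 90, 49, 73, 63] (no swap needed)
Insert 47:
  append 47 at index 7 → [10, 41, 40, 90, 49, 73, 63, 47]
  47 < parent 90 at index 3, swap → [10, 41, 40, 47, 49, 73, 63, 90]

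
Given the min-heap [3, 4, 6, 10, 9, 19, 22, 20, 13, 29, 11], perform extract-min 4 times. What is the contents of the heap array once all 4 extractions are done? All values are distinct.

[10, 11, 19, 13, 20, 29, 22]

extract-min #1 returns 3:
  remove root 3; move last element 11 to root → [11, 4, 6, 10, 9, 19, 22, 20, 13, 29]
  11 vs smaller child 4 at index 1, swap → [4, 11, 6, 10, 9, 19, 22, 20, 13, 29]
  11 vs smaller child 9 at index 4, swap → [4, 9, 6, 10, 11, 19, 22, 20, 13, 29]
extract-min #2 returns 4:
  remove root 4; move last element 29 to root → [29, 9, 6, 10, 11, 19, 22, 20, 13]
  29 vs smaller child 6 at index 2, swap → [6, 9, 29, 10, 11, 19, 22, 20, 13]
  29 vs smaller child 19 at index 5, swap → [6, 9, 19, 10, 11, 29, 22, 20, 13]
extract-min #3 returns 6:
  remove root 6; move last element 13 to root → [13, 9, 19, 10, 11, 29, 22, 20]
  13 vs smaller child 9 at index 1, swap → [9, 13, 19, 10, 11, 29, 22, 20]
  13 vs smaller child 10 at index 3, swap → [9, 10, 19, 13, 11, 29, 22, 20]
extract-min #4 returns 9:
  remove root 9; move last element 20 to root → [20, 10, 19, 13, 11, 29, 22]
  20 vs smaller child 10 at index 1, swap → [10, 20, 19, 13, 11, 29, 22]
  20 vs smaller child 11 at index 4, swap → [10, 11, 19, 13, 20, 29, 22]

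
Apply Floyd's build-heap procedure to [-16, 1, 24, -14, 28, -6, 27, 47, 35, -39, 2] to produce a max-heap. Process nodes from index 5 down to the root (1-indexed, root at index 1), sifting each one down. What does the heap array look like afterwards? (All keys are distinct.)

[47, 35, 27, 1, 28, -6, 24, -14, -16, -39, 2]

sift down from index 5: already satisfies heap property
sift down from index 4:
  -14 vs larger child 47 at index 8, swap → [-16, 1, 24, 47, 28, -6, 27, -14, 35, -39, 2]
sift down from index 3:
  24 vs larger child 27 at index 7, swap → [-16, 1, 27, 47, 28, -6, 24, -14, 35, -39, 2]
sift down from index 2:
  1 vs larger child 47 at index 4, swap → [-16, 47, 27, 1, 28, -6, 24, -14, 35, -39, 2]
  1 vs larger child 35 at index 9, swap → [-16, 47, 27, 35, 28, -6, 24, -14, 1, -39, 2]
sift down from index 1:
  -16 vs larger child 47 at index 2, swap → [47, -16, 27, 35, 28, -6, 24, -14, 1, -39, 2]
  -16 vs larger child 35 at index 4, swap → [47, 35, 27, -16, 28, -6, 24, -14, 1, -39, 2]
  -16 vs larger child 1 at index 9, swap → [47, 35, 27, 1, 28, -6, 24, -14, -16, -39, 2]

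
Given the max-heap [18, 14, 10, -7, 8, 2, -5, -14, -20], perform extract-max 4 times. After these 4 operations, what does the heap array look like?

[2, -5, -14, -7, -20]

extract-max #1 returns 18:
  remove root 18; move last element -20 to root → [-20, 14, 10, -7, 8, 2, -5, -14]
  -20 vs larger child 14 at index 1, swap → [14, -20, 10, -7, 8, 2, -5, -14]
  -20 vs larger child 8 at index 4, swap → [14, 8, 10, -7, -20, 2, -5, -14]
extract-max #2 returns 14:
  remove root 14; move last element -14 to root → [-14, 8, 10, -7, -20, 2, -5]
  -14 vs larger child 10 at index 2, swap → [10, 8, -14, -7, -20, 2, -5]
  -14 vs larger child 2 at index 5, swap → [10, 8, 2, -7, -20, -14, -5]
extract-max #3 returns 10:
  remove root 10; move last element -5 to root → [-5, 8, 2, -7, -20, -14]
  -5 vs larger child 8 at index 1, swap → [8, -5, 2, -7, -20, -14]
extract-max #4 returns 8:
  remove root 8; move last element -14 to root → [-14, -5, 2, -7, -20]
  -14 vs larger child 2 at index 2, swap → [2, -5, -14, -7, -20]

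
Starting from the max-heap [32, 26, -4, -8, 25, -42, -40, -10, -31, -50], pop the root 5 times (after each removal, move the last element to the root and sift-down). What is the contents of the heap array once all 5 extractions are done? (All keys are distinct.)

extract-max #1 returns 32:
  remove root 32; move last element -50 to root → [-50, 26, -4, -8, 25, -42, -40, -10, -31]
  -50 vs larger child 26 at index 1, swap → [26, -50, -4, -8, 25, -42, -40, -10, -31]
  -50 vs larger child 25 at index 4, swap → [26, 25, -4, -8, -50, -42, -40, -10, -31]
extract-max #2 returns 26:
  remove root 26; move last element -31 to root → [-31, 25, -4, -8, -50, -42, -40, -10]
  -31 vs larger child 25 at index 1, swap → [25, -31, -4, -8, -50, -42, -40, -10]
  -31 vs larger child -8 at index 3, swap → [25, -8, -4, -31, -50, -42, -40, -10]
  -31 vs only child -10 at index 7, swap → [25, -8, -4, -10, -50, -42, -40, -31]
extract-max #3 returns 25:
  remove root 25; move last element -31 to root → [-31, -8, -4, -10, -50, -42, -40]
  -31 vs larger child -4 at index 2, swap → [-4, -8, -31, -10, -50, -42, -40]
extract-max #4 returns -4:
  remove root -4; move last element -40 to root → [-40, -8, -31, -10, -50, -42]
  -40 vs larger child -8 at index 1, swap → [-8, -40, -31, -10, -50, -42]
  -40 vs larger child -10 at index 3, swap → [-8, -10, -31, -40, -50, -42]
extract-max #5 returns -8:
  remove root -8; move last element -42 to root → [-42, -10, -31, -40, -50]
  -42 vs larger child -10 at index 1, swap → [-10, -42, -31, -40, -50]
  -42 vs larger child -40 at index 3, swap → [-10, -40, -31, -42, -50]

[-10, -40, -31, -42, -50]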